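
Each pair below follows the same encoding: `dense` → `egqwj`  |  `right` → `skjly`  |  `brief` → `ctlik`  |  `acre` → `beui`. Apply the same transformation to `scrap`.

teueu

In dense: d→e is +1, e→g is +2, n→q is +3, s→w is +4 — the shift increases by 1 each position. The shift increases by 1 at each position, starting from +1: 1, 2, 3, ….
On scrap: s+1=t, c+2=e, r+3=u, a+4=e, p+5=u.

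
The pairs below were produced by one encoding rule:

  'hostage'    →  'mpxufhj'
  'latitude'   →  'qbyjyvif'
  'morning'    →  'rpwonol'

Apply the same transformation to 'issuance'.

ntxvfohf

Shifts by position in hostage: pos 0: h→m (+5), pos 1: o→p (+1), pos 2: s→x (+5), pos 3: t→u (+1) — repeating every 2. A repeating key of period 2 is used — shifts +5, +1 over and over.
Applying it to issuance: i+5=n, s+1=t, s+5=x, u+1=v, a+5=f, n+1=o, c+5=h, e+1=f.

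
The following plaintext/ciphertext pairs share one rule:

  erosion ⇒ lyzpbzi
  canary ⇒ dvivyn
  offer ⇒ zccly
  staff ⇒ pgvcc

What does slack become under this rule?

e(4)→l(11) and r(17)→y(24) fit y≡17x+21 (mod 26); the inverse of 17 mod 26 is 23. Treating letters as 0–25, the rule is x ↦ 17x + 21 (mod 26).
For slack: s(18)→17·18+21≡15=p; l(11)→17·11+21≡0=a; a(0)→17·0+21≡21=v; c(2)→17·2+21≡3=d; k(10)→17·10+21≡9=j (all mod 26).

pavdj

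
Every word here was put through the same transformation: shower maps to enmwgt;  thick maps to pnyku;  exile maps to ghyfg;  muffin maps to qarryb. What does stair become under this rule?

epoyt

Treating letters as 0–25, the rule is x ↦ 11x + 14 (mod 26).
On stair: s(18)→11·18+14≡4=e; t(19)→11·19+14≡15=p; a(0)→11·0+14≡14=o; i(8)→11·8+14≡24=y; r(17)→11·17+14≡19=t (all mod 26).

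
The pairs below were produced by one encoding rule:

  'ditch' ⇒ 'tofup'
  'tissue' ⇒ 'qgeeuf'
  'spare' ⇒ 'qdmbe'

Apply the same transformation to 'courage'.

qsmdgao

The output letters match the input read backwards, each shifted +12: ditch reversed is hctid. Two steps: reverse the string, then apply a Caesar shift of +12.
Applying it to courage: reverse → egaruoc; then shift: e+12=q, g+12=s, a+12=m, r+12=d, u+12=g, o+12=a, c+12=o.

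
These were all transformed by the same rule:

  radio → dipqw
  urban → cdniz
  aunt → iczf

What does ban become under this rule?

The shift depends on letter class: consonant r→d is +12, but vowel a→i is +8. The rule splits by letter class: vowels +8, consonants +12.
Applying it to ban: b(cons)+12=n, a(vowel)+8=i, n(cons)+12=z.

niz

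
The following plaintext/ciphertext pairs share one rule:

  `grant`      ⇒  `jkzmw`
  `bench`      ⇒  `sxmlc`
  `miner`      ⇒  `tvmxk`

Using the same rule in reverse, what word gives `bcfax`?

This is an affine cipher: with a=0,…,z=25, each position x becomes (19x+25) mod 26.
Undoing it on bcfax: b(1)→11·(1−25)≡22=w; c(2)→11·(2−25)≡7=h; f(5)→11·(5−25)≡14=o; a(0)→11·(0−25)≡11=l; x(23)→11·(23−25)≡4=e (all mod 26).

whole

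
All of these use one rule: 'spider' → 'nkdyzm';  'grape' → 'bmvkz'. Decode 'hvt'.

Compare letters: s→n is +21, p→k is +21, i→d is +21 — a constant shift. This is a Caesar cipher with shift 21.
Undoing it on hvt: h−21=m, v−21=a, t−21=y.

may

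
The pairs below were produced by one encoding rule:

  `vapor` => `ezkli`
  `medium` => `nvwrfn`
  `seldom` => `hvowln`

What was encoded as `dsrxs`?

which

Each pair mirrors across the alphabet (v↔e, a↔z, p↔k): positions sum to 25. This is the alphabet-reversal cipher (Atbash): a becomes z, b becomes y, etc.
Reversing it on dsrxs: d↔w, s↔h, r↔i, x↔c, s↔h.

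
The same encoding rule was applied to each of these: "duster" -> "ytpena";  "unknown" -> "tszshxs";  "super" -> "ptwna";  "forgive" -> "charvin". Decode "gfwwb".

d(3)→y(24) and u(20)→t(19) fit y≡15x+5 (mod 26); the inverse of 15 mod 26 is 7. Treating letters as 0–25, the rule is x ↦ 15x + 5 (mod 26).
Decoding gfwwb: g(6)→7·(6−5)≡7=h; f(5)→7·(5−5)≡0=a; w(22)→7·(22−5)≡15=p; w(22)→7·(22−5)≡15=p; b(1)→7·(1−5)≡24=y (all mod 26).

happy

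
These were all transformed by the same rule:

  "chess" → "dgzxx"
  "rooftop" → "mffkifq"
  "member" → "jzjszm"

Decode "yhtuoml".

c(2)→d(3) and h(7)→g(6) fit y≡11x+7 (mod 26); the inverse of 11 mod 26 is 19. Each letter's alphabet position (a=0..z=25) is mapped through 11·x+7 mod 26 — an affine cipher.
Reversing it on yhtuoml: y(24)→19·(24−7)≡11=l; h(7)→19·(7−7)≡0=a; t(19)→19·(19−7)≡20=u; u(20)→19·(20−7)≡13=n; o(14)→19·(14−7)≡3=d; m(12)→19·(12−7)≡17=r; l(11)→19·(11−7)≡24=y (all mod 26).

laundry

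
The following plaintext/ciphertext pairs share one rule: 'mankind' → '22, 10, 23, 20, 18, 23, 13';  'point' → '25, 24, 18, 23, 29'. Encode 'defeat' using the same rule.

Each letter is replaced by its alphabet position (a=1..z=26) + 9.
On defeat: d=4→13, e=5→14, f=6→15, e=5→14, a=1→10, t=20→29.

13, 14, 15, 14, 10, 29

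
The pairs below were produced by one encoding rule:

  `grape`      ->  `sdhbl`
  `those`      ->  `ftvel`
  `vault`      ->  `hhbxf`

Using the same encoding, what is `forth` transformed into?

The shift depends on letter class: consonant g→s is +12, but vowel a→h is +7. The rule splits by letter class: vowels +7, consonants +12.
Applying it to forth: f(cons)+12=r, o(vowel)+7=v, r(cons)+12=d, t(cons)+12=f, h(cons)+12=t.

rvdft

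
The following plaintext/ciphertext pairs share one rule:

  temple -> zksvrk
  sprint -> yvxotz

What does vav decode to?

pup

It's a constant shift of +6 (ROT6).
Undoing it on vav: v−6=p, a−6=u, v−6=p.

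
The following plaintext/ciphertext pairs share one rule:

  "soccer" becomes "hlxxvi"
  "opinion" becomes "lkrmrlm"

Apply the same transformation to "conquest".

Each pair mirrors across the alphabet (s↔h, o↔l, c↔x): positions sum to 25. Letters are reflected about the middle of the alphabet (position → 25−position): Atbash.
For conquest: c↔x, o↔l, n↔m, q↔j, u↔f, e↔v, s↔h, t↔g.

xlmjfvhg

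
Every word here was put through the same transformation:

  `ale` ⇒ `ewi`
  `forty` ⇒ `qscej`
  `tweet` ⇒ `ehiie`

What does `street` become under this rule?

deciie

The shift depends on letter class: consonant l→w is +11, but vowel a→e is +4. Vowels shift forward by 4 and consonants shift forward by 11.
On street: s(cons)+11=d, t(cons)+11=e, r(cons)+11=c, e(vowel)+4=i, e(vowel)+4=i, t(cons)+11=e.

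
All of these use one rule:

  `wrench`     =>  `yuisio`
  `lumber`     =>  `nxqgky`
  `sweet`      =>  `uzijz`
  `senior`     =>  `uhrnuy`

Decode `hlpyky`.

The shift increases by 1 at each position, starting from +2: 2, 3, 4, ….
Undoing it on hlpyky: h−2=f, l−3=i, p−4=l, y−5=t, k−6=e, y−7=r.

filter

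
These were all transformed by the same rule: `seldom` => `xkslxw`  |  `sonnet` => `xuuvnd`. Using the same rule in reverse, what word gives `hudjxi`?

In seldom: s→x is +5, e→k is +6, l→s is +7, d→l is +8 — the shift increases by 1 each position. The shift increases by 1 at each position, starting from +5: 5, 6, 7, ….
Decoding hudjxi: h−5=c, u−6=o, d−7=w, j−8=b, x−9=o, i−10=y.

cowboy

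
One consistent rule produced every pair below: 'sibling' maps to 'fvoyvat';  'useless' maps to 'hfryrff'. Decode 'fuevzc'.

Compare letters: s→f is +13, i→v is +13, b→o is +13 — a constant shift. Each letter is shifted forward by 13 in the alphabet (a Caesar shift of +13).
Reversing it on fuevzc: f−13=s, u−13=h, e−13=r, v−13=i, z−13=m, c−13=p.

shrimp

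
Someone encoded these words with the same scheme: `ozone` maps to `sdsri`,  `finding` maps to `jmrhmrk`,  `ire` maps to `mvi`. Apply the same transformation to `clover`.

Compare letters: o→s is +4, z→d is +4, o→s is +4 — a constant shift. It's a constant shift of +4 (ROT4).
For clover: c+4=g, l+4=p, o+4=s, v+4=z, e+4=i, r+4=v.

gpsziv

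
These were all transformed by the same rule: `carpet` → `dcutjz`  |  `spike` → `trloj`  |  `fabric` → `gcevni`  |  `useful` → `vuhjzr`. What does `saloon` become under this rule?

tcostt

In carpet: c→d is +1, a→c is +2, r→u is +3, p→t is +4 — the shift increases by 1 each position. The shift increases by 1 at each position, starting from +1: 1, 2, 3, ….
On saloon: s+1=t, a+2=c, l+3=o, o+4=s, o+5=t, n+6=t.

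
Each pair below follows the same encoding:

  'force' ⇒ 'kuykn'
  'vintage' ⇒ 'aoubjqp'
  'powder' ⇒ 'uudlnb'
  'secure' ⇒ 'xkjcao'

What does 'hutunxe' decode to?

Letter i (0-indexed) is shifted by i+5, so successive shifts are 5, 6, 7, ….
Reversing it on hutunxe: h−5=c, u−6=o, t−7=m, u−8=m, n−9=e, x−10=n, e−11=t.

comment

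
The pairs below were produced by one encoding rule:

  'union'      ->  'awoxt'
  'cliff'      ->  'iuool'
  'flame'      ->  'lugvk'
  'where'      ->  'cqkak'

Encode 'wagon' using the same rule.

Shifts by position in union: pos 0: u→a (+6), pos 1: n→w (+9), pos 2: i→o (+6), pos 3: o→x (+9) — repeating every 2. The shifts repeat in a cycle of length 2: positions 0,1,… shift by +6, +9, then the pattern repeats.
For wagon: w+6=c, a+9=j, g+6=m, o+9=x, n+6=t.

cjmxt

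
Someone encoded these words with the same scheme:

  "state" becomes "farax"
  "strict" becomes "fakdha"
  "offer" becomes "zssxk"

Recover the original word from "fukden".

spring

s(18)→f(5) and t(19)→a(0) fit y≡21x+17 (mod 26); the inverse of 21 mod 26 is 5. Treating letters as 0–25, the rule is x ↦ 21x + 17 (mod 26).
Reversing it on fukden: f(5)→5·(5−17)≡18=s; u(20)→5·(20−17)≡15=p; k(10)→5·(10−17)≡17=r; d(3)→5·(3−17)≡8=i; e(4)→5·(4−17)≡13=n; n(13)→5·(13−17)≡6=g (all mod 26).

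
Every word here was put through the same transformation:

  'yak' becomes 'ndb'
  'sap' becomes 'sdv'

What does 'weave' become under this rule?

Read the word backwards and shift each letter +3.
For weave: reverse → evaew; then shift: e+3=h, v+3=y, a+3=d, e+3=h, w+3=z.

hydhz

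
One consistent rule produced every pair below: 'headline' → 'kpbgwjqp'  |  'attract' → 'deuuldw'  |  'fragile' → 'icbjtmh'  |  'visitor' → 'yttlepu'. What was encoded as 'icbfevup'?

Shifts by position in headline: pos 0: h→k (+3), pos 1: e→p (+11), pos 2: a→b (+1), pos 3: d→g (+3), pos 4: l→w (+11), pos 5: i→j (+1) — repeating every 3. A repeating key of period 3 is used — shifts +3, +11, +1 over and over.
Decoding icbfevup: i−3=f, c−11=r, b−1=a, f−3=c, e−11=t, v−1=u, u−3=r, p−11=e.

fracture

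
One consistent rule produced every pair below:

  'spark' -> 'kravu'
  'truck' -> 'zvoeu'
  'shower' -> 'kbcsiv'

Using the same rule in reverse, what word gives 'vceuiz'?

s(18)→k(10) and p(15)→r(17) fit y≡15x+0 (mod 26); the inverse of 15 mod 26 is 7. This is an affine cipher: with a=0,…,z=25, each position x becomes (15x+0) mod 26.
Decoding vceuiz: v(21)→7·(21−0)≡17=r; c(2)→7·(2−0)≡14=o; e(4)→7·(4−0)≡2=c; u(20)→7·(20−0)≡10=k; i(8)→7·(8−0)≡4=e; z(25)→7·(25−0)≡19=t (all mod 26).

rocket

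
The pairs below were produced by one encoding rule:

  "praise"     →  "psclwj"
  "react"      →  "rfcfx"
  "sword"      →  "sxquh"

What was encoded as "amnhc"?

In praise: p→p is +0, r→s is +1, a→c is +2, i→l is +3 — the shift increases by 1 each position. Letter i (0-indexed) is shifted by i+0, so successive shifts are 0, 1, 2, ….
Undoing it on amnhc: a−0=a, m−1=l, n−2=l, h−3=e, c−4=y.

alley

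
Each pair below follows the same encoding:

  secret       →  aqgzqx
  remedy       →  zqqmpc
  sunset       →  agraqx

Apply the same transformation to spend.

The shifts repeat in a cycle of length 3: positions 0,1,… shift by +8, +12, +4, then the pattern repeats.
Applying it to spend: s+8=a, p+12=b, e+4=i, n+8=v, d+12=p.

abivp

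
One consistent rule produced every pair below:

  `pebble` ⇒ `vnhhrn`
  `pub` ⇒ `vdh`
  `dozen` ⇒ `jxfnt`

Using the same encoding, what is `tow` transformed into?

Vowels shift forward by 9 and consonants shift forward by 6.
For tow: t(cons)+6=z, o(vowel)+9=x, w(cons)+6=c.

zxc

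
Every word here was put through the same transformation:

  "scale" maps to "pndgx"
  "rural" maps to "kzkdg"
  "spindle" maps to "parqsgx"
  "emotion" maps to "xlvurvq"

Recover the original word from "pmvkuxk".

shorter

s(18)→p(15) and c(2)→n(13) fit y≡5x+3 (mod 26); the inverse of 5 mod 26 is 21. Treating letters as 0–25, the rule is x ↦ 5x + 3 (mod 26).
Reversing it on pmvkuxk: p(15)→21·(15−3)≡18=s; m(12)→21·(12−3)≡7=h; v(21)→21·(21−3)≡14=o; k(10)→21·(10−3)≡17=r; u(20)→21·(20−3)≡19=t; x(23)→21·(23−3)≡4=e; k(10)→21·(10−3)≡17=r (all mod 26).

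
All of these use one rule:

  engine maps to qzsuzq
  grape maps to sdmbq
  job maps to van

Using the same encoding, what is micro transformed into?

yuoda

Every letter moves 12 places later in the alphabet, wrapping around z→a.
On micro: m+12=y, i+12=u, c+12=o, r+12=d, o+12=a.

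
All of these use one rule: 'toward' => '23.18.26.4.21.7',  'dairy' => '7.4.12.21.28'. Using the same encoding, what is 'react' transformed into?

21.8.4.6.23

t is letter #20 and maps to 23: an offset of 3. Each letter is replaced by its alphabet position (a=1..z=26) + 3.
On react: r=18→21, e=5→8, a=1→4, c=3→6, t=20→23.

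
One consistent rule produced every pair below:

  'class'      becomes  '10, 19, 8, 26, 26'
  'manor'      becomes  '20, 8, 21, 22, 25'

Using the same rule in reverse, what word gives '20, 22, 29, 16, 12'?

movie

c is letter #3 and maps to 10: an offset of 7. Each letter is replaced by its alphabet position (a=1..z=26) + 7.
Undoing it on 20, 22, 29, 16, 12: 20→(20−7)÷1=13=m, 22→(22−7)÷1=15=o, 29→(29−7)÷1=22=v, 16→(16−7)÷1=9=i, 12→(12−7)÷1=5=e.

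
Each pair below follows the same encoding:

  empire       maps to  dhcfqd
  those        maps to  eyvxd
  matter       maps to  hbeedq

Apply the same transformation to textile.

edgefad

e(4)→d(3) and m(12)→h(7) fit y≡7x+1 (mod 26); the inverse of 7 mod 26 is 15. This is an affine cipher: with a=0,…,z=25, each position x becomes (7x+1) mod 26.
Applying it to textile: t(19)→7·19+1≡4=e; e(4)→7·4+1≡3=d; x(23)→7·23+1≡6=g; t(19)→7·19+1≡4=e; i(8)→7·8+1≡5=f; l(11)→7·11+1≡0=a; e(4)→7·4+1≡3=d (all mod 26).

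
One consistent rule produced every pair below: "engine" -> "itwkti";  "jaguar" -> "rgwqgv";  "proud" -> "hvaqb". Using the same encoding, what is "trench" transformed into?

jvitud

e(4)→i(8) and n(13)→t(19) fit y≡7x+6 (mod 26); the inverse of 7 mod 26 is 15. Each letter's alphabet position (a=0..z=25) is mapped through 7·x+6 mod 26 — an affine cipher.
Applying it to trench: t(19)→7·19+6≡9=j; r(17)→7·17+6≡21=v; e(4)→7·4+6≡8=i; n(13)→7·13+6≡19=t; c(2)→7·2+6≡20=u; h(7)→7·7+6≡3=d (all mod 26).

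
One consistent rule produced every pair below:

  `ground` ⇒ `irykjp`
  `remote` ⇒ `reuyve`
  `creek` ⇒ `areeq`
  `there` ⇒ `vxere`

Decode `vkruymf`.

turmoil

This is an affine cipher: with a=0,…,z=25, each position x becomes (15x+22) mod 26.
Reversing it on vkruymf: v(21)→7·(21−22)≡19=t; k(10)→7·(10−22)≡20=u; r(17)→7·(17−22)≡17=r; u(20)→7·(20−22)≡12=m; y(24)→7·(24−22)≡14=o; m(12)→7·(12−22)≡8=i; f(5)→7·(5−22)≡11=l (all mod 26).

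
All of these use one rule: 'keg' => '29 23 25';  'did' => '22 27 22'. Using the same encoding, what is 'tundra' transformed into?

The number is (letter's place in the alphabet, a=1) + 18.
Applying it to tundra: t=20→38, u=21→39, n=14→32, d=4→22, r=18→36, a=1→19.

38 39 32 22 36 19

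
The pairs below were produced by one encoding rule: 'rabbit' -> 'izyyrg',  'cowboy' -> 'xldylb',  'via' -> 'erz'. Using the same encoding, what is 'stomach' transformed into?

Each pair mirrors across the alphabet (r↔i, a↔z, b↔y): positions sum to 25. Letters are reflected about the middle of the alphabet (position → 25−position): Atbash.
Applying it to stomach: s↔h, t↔g, o↔l, m↔n, a↔z, c↔x, h↔s.

hglnzxs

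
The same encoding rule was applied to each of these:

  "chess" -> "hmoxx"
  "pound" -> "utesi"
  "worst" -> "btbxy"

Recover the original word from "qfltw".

labor

The shifts repeat in a cycle of length 3: positions 0,1,… shift by +5, +5, +10, then the pattern repeats.
Decoding qfltw: q−5=l, f−5=a, l−10=b, t−5=o, w−5=r.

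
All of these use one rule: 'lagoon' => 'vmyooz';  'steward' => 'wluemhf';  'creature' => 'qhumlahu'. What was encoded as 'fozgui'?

l(11)→v(21) and a(0)→m(12) fit y≡15x+12 (mod 26); the inverse of 15 mod 26 is 7. Treating letters as 0–25, the rule is x ↦ 15x + 12 (mod 26).
Decoding fozgui: f(5)→7·(5−12)≡3=d; o(14)→7·(14−12)≡14=o; z(25)→7·(25−12)≡13=n; g(6)→7·(6−12)≡10=k; u(20)→7·(20−12)≡4=e; i(8)→7·(8−12)≡24=y (all mod 26).

donkey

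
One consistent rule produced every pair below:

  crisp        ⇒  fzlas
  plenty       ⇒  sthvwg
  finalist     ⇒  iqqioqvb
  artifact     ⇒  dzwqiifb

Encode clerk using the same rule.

fthzn

Shifts by position in crisp: pos 0: c→f (+3), pos 1: r→z (+8), pos 2: i→l (+3), pos 3: s→a (+8) — repeating every 2. The shifts repeat in a cycle of length 2: positions 0,1,… shift by +3, +8, then the pattern repeats.
Applying it to clerk: c+3=f, l+8=t, e+3=h, r+8=z, k+3=n.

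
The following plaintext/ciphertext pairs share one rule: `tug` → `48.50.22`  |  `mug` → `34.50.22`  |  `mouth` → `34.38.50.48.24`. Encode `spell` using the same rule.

46.40.18.32.32

t(#20)→48 and u(#21)→50: differences scale by 2, so n = 2·pos + 8. The formula is n = 2×(alphabet index, a=1) + 8.
On spell: s=19→46, p=16→40, e=5→18, l=12→32, l=12→32.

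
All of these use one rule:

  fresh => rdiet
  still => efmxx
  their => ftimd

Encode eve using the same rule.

ihi

The rule splits by letter class: vowels +4, consonants +12.
Applying it to eve: e(vowel)+4=i, v(cons)+12=h, e(vowel)+4=i.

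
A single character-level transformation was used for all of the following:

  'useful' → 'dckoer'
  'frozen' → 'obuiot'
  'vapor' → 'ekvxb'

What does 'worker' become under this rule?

fyxtox

Shifts by position in useful: pos 0: u→d (+9), pos 1: s→c (+10), pos 2: e→k (+6), pos 3: f→o (+9), pos 4: u→e (+10), pos 5: l→r (+6) — repeating every 3. It's a Vigenère-style cipher with numeric key [9,10,6]: position i shifts by key[i mod 3].
Applying it to worker: w+9=f, o+10=y, r+6=x, k+9=t, e+10=o, r+6=x.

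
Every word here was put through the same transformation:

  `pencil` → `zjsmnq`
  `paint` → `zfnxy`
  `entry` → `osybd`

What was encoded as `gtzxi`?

wound

Shifts by position in pencil: pos 0: p→z (+10), pos 1: e→j (+5), pos 2: n→s (+5), pos 3: c→m (+10), pos 4: i→n (+5), pos 5: l→q (+5) — repeating every 3. The shifts repeat in a cycle of length 3: positions 0,1,… shift by +10, +5, +5, then the pattern repeats.
Reversing it on gtzxi: g−10=w, t−5=o, z−5=u, x−10=n, i−5=d.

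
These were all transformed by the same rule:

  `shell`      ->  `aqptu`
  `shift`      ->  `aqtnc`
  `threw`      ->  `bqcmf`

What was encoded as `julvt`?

blank

Shifts by position in shell: pos 0: s→a (+8), pos 1: h→q (+9), pos 2: e→p (+11), pos 3: l→t (+8), pos 4: l→u (+9) — repeating every 3. It's a Vigenère-style cipher with numeric key [8,9,11]: position i shifts by key[i mod 3].
Reversing it on julvt: j−8=b, u−9=l, l−11=a, v−8=n, t−9=k.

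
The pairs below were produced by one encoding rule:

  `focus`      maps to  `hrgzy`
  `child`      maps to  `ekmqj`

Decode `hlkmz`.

fight

In focus: f→h is +2, o→r is +3, c→g is +4, u→z is +5 — the shift increases by 1 each position. Letter i (0-indexed) is shifted by i+2, so successive shifts are 2, 3, 4, ….
Reversing it on hlkmz: h−2=f, l−3=i, k−4=g, m−5=h, z−6=t.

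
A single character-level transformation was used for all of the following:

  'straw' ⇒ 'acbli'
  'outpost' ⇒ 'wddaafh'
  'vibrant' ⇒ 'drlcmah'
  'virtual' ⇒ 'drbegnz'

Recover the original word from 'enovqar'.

weekend

Each letter shifts forward by (position + 8), i.e. 8, 9, 10, … — the shift grows by one for each successive letter.
Reversing it on enovqar: e−8=w, n−9=e, o−10=e, v−11=k, q−12=e, a−13=n, r−14=d.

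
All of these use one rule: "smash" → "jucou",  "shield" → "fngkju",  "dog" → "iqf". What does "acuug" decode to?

essay

The output letters match the input read backwards, each shifted +2: smash reversed is hsams. Read the word backwards and shift each letter +2.
Decoding acuug: shift back: a−2=y, c−2=a, u−2=s, u−2=s, g−2=e → yasse; then reverse → essay.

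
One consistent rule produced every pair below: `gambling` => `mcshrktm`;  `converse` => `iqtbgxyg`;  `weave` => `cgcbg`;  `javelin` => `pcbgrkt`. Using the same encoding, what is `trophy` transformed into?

zxqvne

The shift depends on letter class: consonant g→m is +6, but vowel a→c is +2. Vowels shift forward by 2 and consonants shift forward by 6.
For trophy: t(cons)+6=z, r(cons)+6=x, o(vowel)+2=q, p(cons)+6=v, h(cons)+6=n, y(cons)+6=e.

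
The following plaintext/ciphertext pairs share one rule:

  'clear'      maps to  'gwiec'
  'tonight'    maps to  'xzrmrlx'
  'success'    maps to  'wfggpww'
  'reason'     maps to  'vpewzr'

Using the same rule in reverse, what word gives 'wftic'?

super

Shifts by position in clear: pos 0: c→g (+4), pos 1: l→w (+11), pos 2: e→i (+4), pos 3: a→e (+4), pos 4: r→c (+11) — repeating every 3. A repeating key of period 3 is used — shifts +4, +11, +4 over and over.
Undoing it on wftic: w−4=s, f−11=u, t−4=p, i−4=e, c−11=r.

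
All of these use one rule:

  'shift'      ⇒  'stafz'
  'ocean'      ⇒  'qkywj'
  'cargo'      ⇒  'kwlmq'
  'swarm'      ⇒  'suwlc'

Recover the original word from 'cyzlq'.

metro

This is an affine cipher: with a=0,…,z=25, each position x becomes (7x+22) mod 26.
Undoing it on cyzlq: c(2)→15·(2−22)≡12=m; y(24)→15·(24−22)≡4=e; z(25)→15·(25−22)≡19=t; l(11)→15·(11−22)≡17=r; q(16)→15·(16−22)≡14=o (all mod 26).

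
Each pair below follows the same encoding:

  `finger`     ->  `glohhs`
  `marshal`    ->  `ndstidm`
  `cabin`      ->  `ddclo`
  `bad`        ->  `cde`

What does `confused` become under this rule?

The shift depends on letter class: consonant f→g is +1, but vowel i→l is +3. The rule splits by letter class: vowels +3, consonants +1.
For confused: c(cons)+1=d, o(vowel)+3=r, n(cons)+1=o, f(cons)+1=g, u(vowel)+3=x, s(cons)+1=t, e(vowel)+3=h, d(cons)+1=e.

drogxthe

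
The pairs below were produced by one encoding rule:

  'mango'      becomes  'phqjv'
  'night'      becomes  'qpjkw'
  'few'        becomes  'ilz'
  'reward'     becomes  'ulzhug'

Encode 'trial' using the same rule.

wupho

The shift depends on letter class: consonant m→p is +3, but vowel a→h is +7. Two shifts are in play — +7 for a/e/i/o/u, +3 for every other letter.
On trial: t(cons)+3=w, r(cons)+3=u, i(vowel)+7=p, a(vowel)+7=h, l(cons)+3=o.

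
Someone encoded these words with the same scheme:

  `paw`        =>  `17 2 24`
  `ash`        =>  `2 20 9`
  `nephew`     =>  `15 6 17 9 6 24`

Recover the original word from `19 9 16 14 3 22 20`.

rhombus

p is letter #16 and maps to 17: an offset of 1. Each letter is replaced by its alphabet position (a=1..z=26) + 1.
Decoding 19 9 16 14 3 22 20: 19→(19−1)÷1=18=r, 9→(9−1)÷1=8=h, 16→(16−1)÷1=15=o, 14→(14−1)÷1=13=m, 3→(3−1)÷1=2=b, 22→(22−1)÷1=21=u, 20→(20−1)÷1=19=s.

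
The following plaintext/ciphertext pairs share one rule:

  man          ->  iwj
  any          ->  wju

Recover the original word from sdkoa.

whose

Compare letters: m→i is +22, a→w is +22, n→j is +22 — a constant shift. Every letter moves 22 places later in the alphabet, wrapping around z→a.
Reversing it on sdkoa: s−22=w, d−22=h, k−22=o, o−22=s, a−22=e.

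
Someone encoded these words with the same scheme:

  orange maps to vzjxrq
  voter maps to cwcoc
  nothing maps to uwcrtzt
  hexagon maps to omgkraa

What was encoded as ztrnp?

slide

In orange: o→v is +7, r→z is +8, a→j is +9, n→x is +10 — the shift increases by 1 each position. Each letter shifts forward by (position + 7), i.e. 7, 8, 9, … — the shift grows by one for each successive letter.
Decoding ztrnp: z−7=s, t−8=l, r−9=i, n−10=d, p−11=e.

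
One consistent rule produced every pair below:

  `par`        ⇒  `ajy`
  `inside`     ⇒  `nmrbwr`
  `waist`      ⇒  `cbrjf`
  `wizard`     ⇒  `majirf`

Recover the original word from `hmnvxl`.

comedy

Read the word backwards and shift each letter +9.
Reversing it on hmnvxl: shift back: h−9=y, m−9=d, n−9=e, v−9=m, x−9=o, l−9=c → ydemoc; then reverse → comedy.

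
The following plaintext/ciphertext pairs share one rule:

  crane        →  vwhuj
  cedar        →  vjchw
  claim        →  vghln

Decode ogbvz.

c(2)→v(21) and r(17)→w(22) fit y≡7x+7 (mod 26); the inverse of 7 mod 26 is 15. Treating letters as 0–25, the rule is x ↦ 7x + 7 (mod 26).
Decoding ogbvz: o(14)→15·(14−7)≡1=b; g(6)→15·(6−7)≡11=l; b(1)→15·(1−7)≡14=o; v(21)→15·(21−7)≡2=c; z(25)→15·(25−7)≡10=k (all mod 26).

block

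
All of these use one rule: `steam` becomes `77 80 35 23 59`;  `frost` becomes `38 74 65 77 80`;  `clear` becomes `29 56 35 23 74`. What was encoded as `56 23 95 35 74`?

s(#19)→77 and t(#20)→80: differences scale by 3, so n = 3·pos + 20. With a=1..z=26, the number is 3·pos + 20.
Undoing it on 56 23 95 35 74: 56→(56−20)÷3=12=l, 23→(23−20)÷3=1=a, 95→(95−20)÷3=25=y, 35→(35−20)÷3=5=e, 74→(74−20)÷3=18=r.

layer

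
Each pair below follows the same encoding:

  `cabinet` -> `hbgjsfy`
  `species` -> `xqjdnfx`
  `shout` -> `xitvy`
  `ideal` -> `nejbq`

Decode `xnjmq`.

smell

A repeating key of period 2 is used — shifts +5, +1 over and over.
Decoding xnjmq: x−5=s, n−1=m, j−5=e, m−1=l, q−5=l.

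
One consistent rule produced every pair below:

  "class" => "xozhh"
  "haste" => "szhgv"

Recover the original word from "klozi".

polar

Each letter is replaced by its mirror in the alphabet: a↔z, b↔y, c↔x, and so on (the Atbash cipher).
Reversing it on klozi: k↔p, l↔o, o↔l, z↔a, i↔r.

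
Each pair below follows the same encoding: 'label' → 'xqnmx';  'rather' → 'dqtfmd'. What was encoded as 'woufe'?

The output letters match the input read backwards, each shifted +12: label reversed is lebal. Read the word backwards and shift each letter +12.
Reversing it on woufe: shift back: w−12=k, o−12=c, u−12=i, f−12=t, e−12=s → kcits; then reverse → stick.

stick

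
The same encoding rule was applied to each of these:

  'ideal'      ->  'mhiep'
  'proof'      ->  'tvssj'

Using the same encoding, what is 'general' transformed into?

kirivep

Compare letters: i→m is +4, d→h is +4, e→i is +4 — a constant shift. Every letter moves 4 places later in the alphabet, wrapping around z→a.
On general: g+4=k, e+4=i, n+4=r, e+4=i, r+4=v, a+4=e, l+4=p.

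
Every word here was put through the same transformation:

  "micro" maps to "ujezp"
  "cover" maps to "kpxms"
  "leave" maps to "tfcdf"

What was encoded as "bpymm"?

towel

Shifts by position in micro: pos 0: m→u (+8), pos 1: i→j (+1), pos 2: c→e (+2), pos 3: r→z (+8), pos 4: o→p (+1) — repeating every 3. It's a Vigenère-style cipher with numeric key [8,1,2]: position i shifts by key[i mod 3].
Undoing it on bpymm: b−8=t, p−1=o, y−2=w, m−8=e, m−1=l.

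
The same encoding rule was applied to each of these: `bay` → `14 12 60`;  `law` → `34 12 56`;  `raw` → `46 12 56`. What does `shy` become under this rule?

b(#2)→14 and a(#1)→12: differences scale by 2, so n = 2·pos + 10. With a=1..z=26, the number is 2·pos + 10.
On shy: s=19→48, h=8→26, y=25→60.

48 26 60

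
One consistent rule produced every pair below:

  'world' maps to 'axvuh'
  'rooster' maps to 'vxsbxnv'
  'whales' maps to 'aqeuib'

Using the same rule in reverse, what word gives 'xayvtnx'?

Shifts by position in world: pos 0: w→a (+4), pos 1: o→x (+9), pos 2: r→v (+4), pos 3: l→u (+9) — repeating every 2. It's a Vigenère-style cipher with numeric key [4,9]: position i shifts by key[i mod 2].
Reversing it on xayvtnx: x−4=t, a−9=r, y−4=u, v−9=m, t−4=p, n−9=e, x−4=t.

trumpet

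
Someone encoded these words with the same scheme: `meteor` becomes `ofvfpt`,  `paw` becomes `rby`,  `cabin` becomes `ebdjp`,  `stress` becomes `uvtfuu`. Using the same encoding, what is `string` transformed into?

uvtjpi

The rule splits by letter class: vowels +1, consonants +2.
For string: s(cons)+2=u, t(cons)+2=v, r(cons)+2=t, i(vowel)+1=j, n(cons)+2=p, g(cons)+2=i.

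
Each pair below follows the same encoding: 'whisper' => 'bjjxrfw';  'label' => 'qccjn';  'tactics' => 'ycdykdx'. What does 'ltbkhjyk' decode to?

It's a Vigenère-style cipher with numeric key [5,2,1]: position i shifts by key[i mod 3].
Undoing it on ltbkhjyk: l−5=g, t−2=r, b−1=a, k−5=f, h−2=f, j−1=i, y−5=t, k−2=i.

graffiti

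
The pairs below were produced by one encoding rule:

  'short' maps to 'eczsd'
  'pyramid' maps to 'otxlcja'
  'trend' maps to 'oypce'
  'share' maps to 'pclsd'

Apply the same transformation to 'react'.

Read the word backwards and shift each letter +11.
On react: reverse → tcaer; then shift: t+11=e, c+11=n, a+11=l, e+11=p, r+11=c.

enlpc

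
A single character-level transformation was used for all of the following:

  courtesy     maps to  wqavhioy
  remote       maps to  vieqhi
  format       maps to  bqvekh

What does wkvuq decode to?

cargo

c(2)→w(22) and o(14)→q(16) fit y≡19x+10 (mod 26); the inverse of 19 mod 26 is 11. This is an affine cipher: with a=0,…,z=25, each position x becomes (19x+10) mod 26.
Reversing it on wkvuq: w(22)→11·(22−10)≡2=c; k(10)→11·(10−10)≡0=a; v(21)→11·(21−10)≡17=r; u(20)→11·(20−10)≡6=g; q(16)→11·(16−10)≡14=o (all mod 26).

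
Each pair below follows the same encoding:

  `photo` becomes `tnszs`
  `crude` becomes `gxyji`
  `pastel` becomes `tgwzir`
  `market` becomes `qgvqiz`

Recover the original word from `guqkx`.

Shifts by position in photo: pos 0: p→t (+4), pos 1: h→n (+6), pos 2: o→s (+4), pos 3: t→z (+6) — repeating every 2. It's a Vigenère-style cipher with numeric key [4,6]: position i shifts by key[i mod 2].
Undoing it on guqkx: g−4=c, u−6=o, q−4=m, k−6=e, x−4=t.

comet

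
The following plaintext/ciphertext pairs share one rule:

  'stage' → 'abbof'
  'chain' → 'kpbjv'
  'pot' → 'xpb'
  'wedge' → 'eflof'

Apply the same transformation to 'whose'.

eppaf

The rule splits by letter class: vowels +1, consonants +8.
On whose: w(cons)+8=e, h(cons)+8=p, o(vowel)+1=p, s(cons)+8=a, e(vowel)+1=f.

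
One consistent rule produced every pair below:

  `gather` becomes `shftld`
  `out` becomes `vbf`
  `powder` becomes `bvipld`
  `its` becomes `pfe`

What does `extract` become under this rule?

ljfdhof

Vowels shift forward by 7 and consonants shift forward by 12.
On extract: e(vowel)+7=l, x(cons)+12=j, t(cons)+12=f, r(cons)+12=d, a(vowel)+7=h, c(cons)+12=o, t(cons)+12=f.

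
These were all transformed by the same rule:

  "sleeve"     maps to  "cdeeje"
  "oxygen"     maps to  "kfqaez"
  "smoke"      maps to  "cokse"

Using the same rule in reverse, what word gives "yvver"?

s(18)→c(2) and l(11)→d(3) fit y≡11x+12 (mod 26); the inverse of 11 mod 26 is 19. Treating letters as 0–25, the rule is x ↦ 11x + 12 (mod 26).
Undoing it on yvver: y(24)→19·(24−12)≡20=u; v(21)→19·(21−12)≡15=p; v(21)→19·(21−12)≡15=p; e(4)→19·(4−12)≡4=e; r(17)→19·(17−12)≡17=r (all mod 26).

upper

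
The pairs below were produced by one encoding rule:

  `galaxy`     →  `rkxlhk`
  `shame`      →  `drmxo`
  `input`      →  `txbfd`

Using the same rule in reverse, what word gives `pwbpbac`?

emperor

Shifts by position in galaxy: pos 0: g→r (+11), pos 1: a→k (+10), pos 2: l→x (+12), pos 3: a→l (+11), pos 4: x→h (+10), pos 5: y→k (+12) — repeating every 3. The shifts repeat in a cycle of length 3: positions 0,1,… shift by +11, +10, +12, then the pattern repeats.
Reversing it on pwbpbac: p−11=e, w−10=m, b−12=p, p−11=e, b−10=r, a−12=o, c−11=r.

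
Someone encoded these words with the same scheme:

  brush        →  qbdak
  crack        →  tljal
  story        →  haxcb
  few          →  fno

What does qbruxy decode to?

Two steps: reverse the string, then apply a Caesar shift of +9.
Reversing it on qbruxy: shift back: q−9=h, b−9=s, r−9=i, u−9=l, x−9=o, y−9=p → hsilop; then reverse → polish.

polish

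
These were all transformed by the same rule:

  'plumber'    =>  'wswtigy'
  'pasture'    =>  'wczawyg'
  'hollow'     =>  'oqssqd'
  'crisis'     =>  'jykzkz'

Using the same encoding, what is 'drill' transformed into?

The shift depends on letter class: consonant p→w is +7, but vowel u→w is +2. Two shifts are in play — +2 for a/e/i/o/u, +7 for every other letter.
For drill: d(cons)+7=k, r(cons)+7=y, i(vowel)+2=k, l(cons)+7=s, l(cons)+7=s.

kykss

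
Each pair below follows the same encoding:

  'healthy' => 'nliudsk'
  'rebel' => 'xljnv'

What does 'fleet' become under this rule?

In healthy: h→n is +6, e→l is +7, a→i is +8, l→u is +9 — the shift increases by 1 each position. Letter i (0-indexed) is shifted by i+6, so successive shifts are 6, 7, 8, ….
Applying it to fleet: f+6=l, l+7=s, e+8=m, e+9=n, t+10=d.

lsmnd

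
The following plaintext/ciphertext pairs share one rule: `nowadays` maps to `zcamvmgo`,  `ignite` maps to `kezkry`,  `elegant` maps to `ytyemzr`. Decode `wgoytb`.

myself

Each letter's alphabet position (a=0..z=25) is mapped through 3·x+12 mod 26 — an affine cipher.
Reversing it on wgoytb: w(22)→9·(22−12)≡12=m; g(6)→9·(6−12)≡24=y; o(14)→9·(14−12)≡18=s; y(24)→9·(24−12)≡4=e; t(19)→9·(19−12)≡11=l; b(1)→9·(1−12)≡5=f (all mod 26).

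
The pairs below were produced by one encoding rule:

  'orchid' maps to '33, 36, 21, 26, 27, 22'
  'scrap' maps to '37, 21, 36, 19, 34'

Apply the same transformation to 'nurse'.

o is letter #15 and maps to 33: an offset of 18. The number is (letter's place in the alphabet, a=1) + 18.
For nurse: n=14→32, u=21→39, r=18→36, s=19→37, e=5→23.

32, 39, 36, 37, 23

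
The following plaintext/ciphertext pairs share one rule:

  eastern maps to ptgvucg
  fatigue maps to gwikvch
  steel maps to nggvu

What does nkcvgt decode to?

retail

The output letters match the input read backwards, each shifted +2: eastern reversed is nretsae. Read the word backwards and shift each letter +2.
Decoding nkcvgt: shift back: n−2=l, k−2=i, c−2=a, v−2=t, g−2=e, t−2=r → liater; then reverse → retail.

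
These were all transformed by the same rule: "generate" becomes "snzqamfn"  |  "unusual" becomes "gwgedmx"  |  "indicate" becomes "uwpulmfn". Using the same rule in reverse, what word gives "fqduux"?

thrill

It's a Vigenère-style cipher with numeric key [12,9,12]: position i shifts by key[i mod 3].
Undoing it on fqduux: f−12=t, q−9=h, d−12=r, u−12=i, u−9=l, x−12=l.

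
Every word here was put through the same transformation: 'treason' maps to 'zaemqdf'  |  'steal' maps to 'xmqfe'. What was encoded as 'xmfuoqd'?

recital

The output letters match the input read backwards, each shifted +12: treason reversed is nosaert. The word is reversed, then every letter is shifted forward by 12.
Decoding xmfuoqd: shift back: x−12=l, m−12=a, f−12=t, u−12=i, o−12=c, q−12=e, d−12=r → laticer; then reverse → recital.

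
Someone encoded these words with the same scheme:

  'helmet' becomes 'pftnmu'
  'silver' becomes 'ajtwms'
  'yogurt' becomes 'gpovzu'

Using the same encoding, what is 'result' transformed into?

zfavtu

A repeating key of period 2 is used — shifts +8, +1 over and over.
On result: r+8=z, e+1=f, s+8=a, u+1=v, l+8=t, t+1=u.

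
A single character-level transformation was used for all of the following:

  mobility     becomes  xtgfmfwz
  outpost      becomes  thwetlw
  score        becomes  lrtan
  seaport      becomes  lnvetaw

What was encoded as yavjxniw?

m(12)→x(23) and o(14)→t(19) fit y≡11x+21 (mod 26); the inverse of 11 mod 26 is 19. Treating letters as 0–25, the rule is x ↦ 11x + 21 (mod 26).
Decoding yavjxniw: y(24)→19·(24−21)≡5=f; a(0)→19·(0−21)≡17=r; v(21)→19·(21−21)≡0=a; j(9)→19·(9−21)≡6=g; x(23)→19·(23−21)≡12=m; n(13)→19·(13−21)≡4=e; i(8)→19·(8−21)≡13=n; w(22)→19·(22−21)≡19=t (all mod 26).

fragment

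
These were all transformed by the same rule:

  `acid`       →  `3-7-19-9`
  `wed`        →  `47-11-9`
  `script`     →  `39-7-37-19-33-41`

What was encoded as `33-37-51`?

The formula is n = 2×(alphabet index, a=1) + 1.
Decoding 33-37-51: 33→(33−1)÷2=16=p, 37→(37−1)÷2=18=r, 51→(51−1)÷2=25=y.

pry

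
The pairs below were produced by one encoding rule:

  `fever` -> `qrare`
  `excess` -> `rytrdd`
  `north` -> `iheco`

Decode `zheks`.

world

f(5)→q(16) and e(4)→r(17) fit y≡25x+21 (mod 26); the inverse of 25 mod 26 is 25. Treating letters as 0–25, the rule is x ↦ 25x + 21 (mod 26).
Undoing it on zheks: z(25)→25·(25−21)≡22=w; h(7)→25·(7−21)≡14=o; e(4)→25·(4−21)≡17=r; k(10)→25·(10−21)≡11=l; s(18)→25·(18−21)≡3=d (all mod 26).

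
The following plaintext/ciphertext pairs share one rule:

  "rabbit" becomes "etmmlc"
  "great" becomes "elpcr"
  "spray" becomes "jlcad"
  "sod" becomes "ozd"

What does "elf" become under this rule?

Two steps: reverse the string, then apply a Caesar shift of +11.
Applying it to elf: reverse → fle; then shift: f+11=q, l+11=w, e+11=p.

qwp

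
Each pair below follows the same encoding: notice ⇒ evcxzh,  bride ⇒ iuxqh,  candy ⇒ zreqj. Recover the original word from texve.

n(13)→e(4) and o(14)→v(21) fit y≡17x+17 (mod 26); the inverse of 17 mod 26 is 23. Treating letters as 0–25, the rule is x ↦ 17x + 17 (mod 26).
Decoding texve: t(19)→23·(19−17)≡20=u; e(4)→23·(4−17)≡13=n; x(23)→23·(23−17)≡8=i; v(21)→23·(21−17)≡14=o; e(4)→23·(4−17)≡13=n (all mod 26).

union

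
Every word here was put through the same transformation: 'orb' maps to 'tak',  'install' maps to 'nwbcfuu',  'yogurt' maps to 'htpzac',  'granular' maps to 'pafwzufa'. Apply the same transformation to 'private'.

yanefcj

The rule splits by letter class: vowels +5, consonants +9.
Applying it to private: p(cons)+9=y, r(cons)+9=a, i(vowel)+5=n, v(cons)+9=e, a(vowel)+5=f, t(cons)+9=c, e(vowel)+5=j.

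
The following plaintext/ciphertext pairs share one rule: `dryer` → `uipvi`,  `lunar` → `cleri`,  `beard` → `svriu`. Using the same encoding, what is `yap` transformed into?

prg

Compare letters: d→u is +17, r→i is +17, y→p is +17 — a constant shift. Every letter moves 17 places later in the alphabet, wrapping around z→a.
Applying it to yap: y+17=p, a+17=r, p+17=g.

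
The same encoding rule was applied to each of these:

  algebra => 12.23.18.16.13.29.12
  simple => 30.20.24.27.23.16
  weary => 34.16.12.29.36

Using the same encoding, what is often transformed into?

a is letter #1 and maps to 12: an offset of 11. The number is (letter's place in the alphabet, a=1) + 11.
For often: o=15→26, f=6→17, t=20→31, e=5→16, n=14→25.

26.17.31.16.25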